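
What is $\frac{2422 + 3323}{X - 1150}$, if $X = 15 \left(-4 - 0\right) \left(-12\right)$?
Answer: $- \frac{1149}{86} \approx -13.36$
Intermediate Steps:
$X = 720$ ($X = 15 \left(-4 + 0\right) \left(-12\right) = 15 \left(-4\right) \left(-12\right) = \left(-60\right) \left(-12\right) = 720$)
$\frac{2422 + 3323}{X - 1150} = \frac{2422 + 3323}{720 - 1150} = \frac{5745}{-430} = 5745 \left(- \frac{1}{430}\right) = - \frac{1149}{86}$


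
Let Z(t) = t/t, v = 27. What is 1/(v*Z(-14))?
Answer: 1/27 ≈ 0.037037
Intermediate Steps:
Z(t) = 1
1/(v*Z(-14)) = 1/(27*1) = 1/27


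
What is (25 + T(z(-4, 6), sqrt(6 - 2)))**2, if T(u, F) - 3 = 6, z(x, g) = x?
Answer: 1156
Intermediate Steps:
T(u, F) = 9 (T(u, F) = 3 + 6 = 9)
(25 + T(z(-4, 6), sqrt(6 - 2)))**2 = (25 + 9)**2 = 34**2 = 1156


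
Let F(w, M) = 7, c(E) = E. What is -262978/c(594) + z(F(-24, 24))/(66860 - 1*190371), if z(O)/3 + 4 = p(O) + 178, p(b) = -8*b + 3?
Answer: -16240445690/36682767 ≈ -442.73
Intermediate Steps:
p(b) = 3 - 8*b
z(O) = 531 - 24*O (z(O) = -12 + 3*((3 - 8*O) + 178) = -12 + 3*(181 - 8*O) = -12 + (543 - 24*O) = 531 - 24*O)
-262978/c(594) + z(F(-24, 24))/(66860 - 1*190371) = -262978/594 + (531 - 24*7)/(66860 - 1*190371) = -262978*1/594 + (531 - 168)/(66860 - 190371) = -131489/297 + 363/(-123511) = -131489/297 + 363*(-1/123511) = -131489/297 - 363/123511 = -16240445690/36682767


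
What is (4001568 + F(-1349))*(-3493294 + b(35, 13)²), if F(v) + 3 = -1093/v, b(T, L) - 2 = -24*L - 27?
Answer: -18244135018763550/1349 ≈ -1.3524e+13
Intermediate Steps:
b(T, L) = -25 - 24*L (b(T, L) = 2 + (-24*L - 27) = 2 + (-27 - 24*L) = -25 - 24*L)
F(v) = -3 - 1093/v
(4001568 + F(-1349))*(-3493294 + b(35, 13)²) = (4001568 + (-3 - 1093/(-1349)))*(-3493294 + (-25 - 24*13)²) = (4001568 + (-3 - 1093*(-1/1349)))*(-3493294 + (-25 - 312)²) = (4001568 + (-3 + 1093/1349))*(-3493294 + (-337)²) = (4001568 - 2954/1349)*(-3493294 + 113569) = (5398112278/1349)*(-3379725) = -18244135018763550/1349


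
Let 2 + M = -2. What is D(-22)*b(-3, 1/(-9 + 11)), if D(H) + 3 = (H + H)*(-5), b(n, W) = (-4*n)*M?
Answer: -10416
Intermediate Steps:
M = -4 (M = -2 - 2 = -4)
b(n, W) = 16*n (b(n, W) = -4*n*(-4) = 16*n)
D(H) = -3 - 10*H (D(H) = -3 + (H + H)*(-5) = -3 + (2*H)*(-5) = -3 - 10*H)
D(-22)*b(-3, 1/(-9 + 11)) = (-3 - 10*(-22))*(16*(-3)) = (-3 + 220)*(-48) = 217*(-48) = -10416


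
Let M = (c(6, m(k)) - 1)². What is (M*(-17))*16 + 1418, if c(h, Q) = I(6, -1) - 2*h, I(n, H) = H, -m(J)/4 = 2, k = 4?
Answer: -51894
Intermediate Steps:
m(J) = -8 (m(J) = -4*2 = -8)
c(h, Q) = -1 - 2*h
M = 196 (M = ((-1 - 2*6) - 1)² = ((-1 - 12) - 1)² = (-13 - 1)² = (-14)² = 196)
(M*(-17))*16 + 1418 = (196*(-17))*16 + 1418 = -3332*16 + 1418 = -53312 + 1418 = -51894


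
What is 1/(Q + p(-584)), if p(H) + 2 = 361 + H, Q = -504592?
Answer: -1/504817 ≈ -1.9809e-6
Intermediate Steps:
p(H) = 359 + H (p(H) = -2 + (361 + H) = 359 + H)
1/(Q + p(-584)) = 1/(-504592 + (359 - 584)) = 1/(-504592 - 225) = 1/(-504817) = -1/504817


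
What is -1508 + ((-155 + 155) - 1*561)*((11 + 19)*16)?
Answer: -270788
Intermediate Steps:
-1508 + ((-155 + 155) - 1*561)*((11 + 19)*16) = -1508 + (0 - 561)*(30*16) = -1508 - 561*480 = -1508 - 269280 = -270788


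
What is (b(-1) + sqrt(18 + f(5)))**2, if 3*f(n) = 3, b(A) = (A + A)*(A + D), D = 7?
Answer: (12 - sqrt(19))**2 ≈ 58.386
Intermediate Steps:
b(A) = 2*A*(7 + A) (b(A) = (A + A)*(A + 7) = (2*A)*(7 + A) = 2*A*(7 + A))
f(n) = 1 (f(n) = (1/3)*3 = 1)
(b(-1) + sqrt(18 + f(5)))**2 = (2*(-1)*(7 - 1) + sqrt(18 + 1))**2 = (2*(-1)*6 + sqrt(19))**2 = (-12 + sqrt(19))**2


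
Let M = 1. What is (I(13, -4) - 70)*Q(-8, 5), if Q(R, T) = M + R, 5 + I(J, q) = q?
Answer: 553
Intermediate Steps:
I(J, q) = -5 + q
Q(R, T) = 1 + R
(I(13, -4) - 70)*Q(-8, 5) = ((-5 - 4) - 70)*(1 - 8) = (-9 - 70)*(-7) = -79*(-7) = 553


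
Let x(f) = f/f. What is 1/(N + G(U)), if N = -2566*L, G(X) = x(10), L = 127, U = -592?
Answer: -1/325881 ≈ -3.0686e-6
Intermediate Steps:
x(f) = 1
G(X) = 1
N = -325882 (N = -2566*127 = -325882)
1/(N + G(U)) = 1/(-325882 + 1) = 1/(-325881) = -1/325881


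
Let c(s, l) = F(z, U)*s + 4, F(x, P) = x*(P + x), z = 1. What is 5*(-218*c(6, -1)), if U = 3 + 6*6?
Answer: -265960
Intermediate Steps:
U = 39 (U = 3 + 36 = 39)
c(s, l) = 4 + 40*s (c(s, l) = (1*(39 + 1))*s + 4 = (1*40)*s + 4 = 40*s + 4 = 4 + 40*s)
5*(-218*c(6, -1)) = 5*(-218*(4 + 40*6)) = 5*(-218*(4 + 240)) = 5*(-218*244) = 5*(-53192) = -265960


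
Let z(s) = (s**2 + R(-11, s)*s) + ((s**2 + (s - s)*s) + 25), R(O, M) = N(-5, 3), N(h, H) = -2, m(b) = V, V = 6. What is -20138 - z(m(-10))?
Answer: -20223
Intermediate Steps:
m(b) = 6
R(O, M) = -2
z(s) = 25 - 2*s + 2*s**2 (z(s) = (s**2 - 2*s) + ((s**2 + (s - s)*s) + 25) = (s**2 - 2*s) + ((s**2 + 0*s) + 25) = (s**2 - 2*s) + ((s**2 + 0) + 25) = (s**2 - 2*s) + (s**2 + 25) = (s**2 - 2*s) + (25 + s**2) = 25 - 2*s + 2*s**2)
-20138 - z(m(-10)) = -20138 - (25 - 2*6 + 2*6**2) = -20138 - (25 - 12 + 2*36) = -20138 - (25 - 12 + 72) = -20138 - 1*85 = -20138 - 85 = -20223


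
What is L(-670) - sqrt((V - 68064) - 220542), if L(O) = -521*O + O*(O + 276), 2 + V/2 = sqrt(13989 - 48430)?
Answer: 613050 - sqrt(-288610 + 2*I*sqrt(34441)) ≈ 6.1305e+5 - 537.22*I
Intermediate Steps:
V = -4 + 2*I*sqrt(34441) (V = -4 + 2*sqrt(13989 - 48430) = -4 + 2*sqrt(-34441) = -4 + 2*(I*sqrt(34441)) = -4 + 2*I*sqrt(34441) ≈ -4.0 + 371.17*I)
L(O) = -521*O + O*(276 + O)
L(-670) - sqrt((V - 68064) - 220542) = -670*(-245 - 670) - sqrt(((-4 + 2*I*sqrt(34441)) - 68064) - 220542) = -670*(-915) - sqrt((-68068 + 2*I*sqrt(34441)) - 220542) = 613050 - sqrt(-288610 + 2*I*sqrt(34441))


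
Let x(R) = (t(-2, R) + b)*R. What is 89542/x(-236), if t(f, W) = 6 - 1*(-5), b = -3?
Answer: -44771/944 ≈ -47.427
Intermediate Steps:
t(f, W) = 11 (t(f, W) = 6 + 5 = 11)
x(R) = 8*R (x(R) = (11 - 3)*R = 8*R)
89542/x(-236) = 89542/((8*(-236))) = 89542/(-1888) = 89542*(-1/1888) = -44771/944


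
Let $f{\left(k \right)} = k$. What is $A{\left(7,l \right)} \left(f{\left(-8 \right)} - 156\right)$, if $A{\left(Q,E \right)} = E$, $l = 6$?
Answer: $-984$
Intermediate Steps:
$A{\left(7,l \right)} \left(f{\left(-8 \right)} - 156\right) = 6 \left(-8 - 156\right) = 6 \left(-164\right) = -984$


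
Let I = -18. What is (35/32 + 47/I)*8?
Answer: -437/36 ≈ -12.139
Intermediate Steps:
(35/32 + 47/I)*8 = (35/32 + 47/(-18))*8 = (35*(1/32) + 47*(-1/18))*8 = (35/32 - 47/18)*8 = -437/288*8 = -437/36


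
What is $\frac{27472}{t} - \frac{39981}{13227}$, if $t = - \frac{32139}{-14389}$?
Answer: $\frac{1742425610219}{141700851} \approx 12297.0$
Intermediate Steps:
$t = \frac{32139}{14389}$ ($t = \left(-32139\right) \left(- \frac{1}{14389}\right) = \frac{32139}{14389} \approx 2.2336$)
$\frac{27472}{t} - \frac{39981}{13227} = \frac{27472}{\frac{32139}{14389}} - \frac{39981}{13227} = 27472 \cdot \frac{14389}{32139} - \frac{13327}{4409} = \frac{395294608}{32139} - \frac{13327}{4409} = \frac{1742425610219}{141700851}$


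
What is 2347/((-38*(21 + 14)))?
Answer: -2347/1330 ≈ -1.7647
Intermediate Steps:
2347/((-38*(21 + 14))) = 2347/((-38*35)) = 2347/(-1330) = 2347*(-1/1330) = -2347/1330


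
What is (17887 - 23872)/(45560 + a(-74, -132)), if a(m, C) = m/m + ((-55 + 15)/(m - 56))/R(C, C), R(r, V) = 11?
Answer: -855855/6515227 ≈ -0.13136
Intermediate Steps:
a(m, C) = 1 - 40/(11*(-56 + m)) (a(m, C) = m/m + ((-55 + 15)/(m - 56))/11 = 1 - 40/(-56 + m)*(1/11) = 1 - 40/(11*(-56 + m)))
(17887 - 23872)/(45560 + a(-74, -132)) = (17887 - 23872)/(45560 + (-656/11 - 74)/(-56 - 74)) = -5985/(45560 - 1470/11/(-130)) = -5985/(45560 - 1/130*(-1470/11)) = -5985/(45560 + 147/143) = -5985/6515227/143 = -5985*143/6515227 = -855855/6515227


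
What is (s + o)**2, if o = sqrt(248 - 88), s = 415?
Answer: 172385 + 3320*sqrt(10) ≈ 1.8288e+5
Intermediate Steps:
o = 4*sqrt(10) (o = sqrt(160) = 4*sqrt(10) ≈ 12.649)
(s + o)**2 = (415 + 4*sqrt(10))**2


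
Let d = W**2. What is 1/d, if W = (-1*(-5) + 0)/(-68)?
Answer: 4624/25 ≈ 184.96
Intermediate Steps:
W = -5/68 (W = (5 + 0)*(-1/68) = 5*(-1/68) = -5/68 ≈ -0.073529)
d = 25/4624 (d = (-5/68)**2 = 25/4624 ≈ 0.0054066)
1/d = 1/(25/4624) = 4624/25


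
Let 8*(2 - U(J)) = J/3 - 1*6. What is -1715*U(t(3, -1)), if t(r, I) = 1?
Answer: -111475/24 ≈ -4644.8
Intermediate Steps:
U(J) = 11/4 - J/24 (U(J) = 2 - (J/3 - 1*6)/8 = 2 - (J*(1/3) - 6)/8 = 2 - (J/3 - 6)/8 = 2 - (-6 + J/3)/8 = 2 + (3/4 - J/24) = 11/4 - J/24)
-1715*U(t(3, -1)) = -1715*(11/4 - 1/24*1) = -1715*(11/4 - 1/24) = -1715*65/24 = -111475/24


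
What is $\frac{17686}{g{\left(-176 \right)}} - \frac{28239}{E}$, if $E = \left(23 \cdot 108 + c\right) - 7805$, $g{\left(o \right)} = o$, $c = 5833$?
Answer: $- \frac{876581}{5632} \approx -155.64$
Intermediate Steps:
$E = 512$ ($E = \left(23 \cdot 108 + 5833\right) - 7805 = \left(2484 + 5833\right) - 7805 = 8317 - 7805 = 512$)
$\frac{17686}{g{\left(-176 \right)}} - \frac{28239}{E} = \frac{17686}{-176} - \frac{28239}{512} = 17686 \left(- \frac{1}{176}\right) - \frac{28239}{512} = - \frac{8843}{88} - \frac{28239}{512} = - \frac{876581}{5632}$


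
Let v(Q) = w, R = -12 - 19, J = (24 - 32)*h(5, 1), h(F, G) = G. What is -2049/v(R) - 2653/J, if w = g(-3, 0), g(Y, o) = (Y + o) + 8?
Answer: -3127/40 ≈ -78.175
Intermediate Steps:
J = -8 (J = (24 - 32)*1 = -8*1 = -8)
g(Y, o) = 8 + Y + o
w = 5 (w = 8 - 3 + 0 = 5)
R = -31
v(Q) = 5
-2049/v(R) - 2653/J = -2049/5 - 2653/(-8) = -2049*⅕ - 2653*(-⅛) = -2049/5 + 2653/8 = -3127/40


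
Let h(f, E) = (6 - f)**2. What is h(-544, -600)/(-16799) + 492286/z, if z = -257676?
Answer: -43108451257/2164349562 ≈ -19.918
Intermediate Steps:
h(-544, -600)/(-16799) + 492286/z = (-6 - 544)**2/(-16799) + 492286/(-257676) = (-550)**2*(-1/16799) + 492286*(-1/257676) = 302500*(-1/16799) - 246143/128838 = -302500/16799 - 246143/128838 = -43108451257/2164349562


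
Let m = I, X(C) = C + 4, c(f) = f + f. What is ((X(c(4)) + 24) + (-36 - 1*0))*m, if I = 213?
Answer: 0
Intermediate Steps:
c(f) = 2*f
X(C) = 4 + C
m = 213
((X(c(4)) + 24) + (-36 - 1*0))*m = (((4 + 2*4) + 24) + (-36 - 1*0))*213 = (((4 + 8) + 24) + (-36 + 0))*213 = ((12 + 24) - 36)*213 = (36 - 36)*213 = 0*213 = 0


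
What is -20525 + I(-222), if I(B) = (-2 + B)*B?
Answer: 29203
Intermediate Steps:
I(B) = B*(-2 + B)
-20525 + I(-222) = -20525 - 222*(-2 - 222) = -20525 - 222*(-224) = -20525 + 49728 = 29203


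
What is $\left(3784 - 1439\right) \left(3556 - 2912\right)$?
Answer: $1510180$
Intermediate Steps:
$\left(3784 - 1439\right) \left(3556 - 2912\right) = 2345 \cdot 644 = 1510180$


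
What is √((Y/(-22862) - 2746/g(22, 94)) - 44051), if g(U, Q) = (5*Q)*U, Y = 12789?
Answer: I*√784977790436194135/4221305 ≈ 209.89*I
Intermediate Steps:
g(U, Q) = 5*Q*U
√((Y/(-22862) - 2746/g(22, 94)) - 44051) = √((12789/(-22862) - 2746/(5*94*22)) - 44051) = √((12789*(-1/22862) - 2746/10340) - 44051) = √((-1827/3266 - 2746*1/10340) - 44051) = √((-1827/3266 - 1373/5170) - 44051) = √(-3482452/4221305 - 44051) = √(-185956189007/4221305) = I*√784977790436194135/4221305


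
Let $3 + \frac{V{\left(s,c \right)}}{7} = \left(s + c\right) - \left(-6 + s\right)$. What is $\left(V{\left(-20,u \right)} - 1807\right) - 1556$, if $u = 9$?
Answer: $-3279$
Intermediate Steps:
$V{\left(s,c \right)} = 21 + 7 c$ ($V{\left(s,c \right)} = -21 + 7 \left(\left(s + c\right) - \left(-6 + s\right)\right) = -21 + 7 \left(\left(c + s\right) - \left(-6 + s\right)\right) = -21 + 7 \left(6 + c\right) = -21 + \left(42 + 7 c\right) = 21 + 7 c$)
$\left(V{\left(-20,u \right)} - 1807\right) - 1556 = \left(\left(21 + 7 \cdot 9\right) - 1807\right) - 1556 = \left(\left(21 + 63\right) - 1807\right) - 1556 = \left(84 - 1807\right) - 1556 = -1723 - 1556 = -3279$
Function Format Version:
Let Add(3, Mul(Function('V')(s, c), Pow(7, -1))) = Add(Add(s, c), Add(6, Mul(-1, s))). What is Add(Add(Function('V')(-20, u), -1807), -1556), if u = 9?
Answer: -3279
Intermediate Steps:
Function('V')(s, c) = Add(21, Mul(7, c)) (Function('V')(s, c) = Add(-21, Mul(7, Add(Add(s, c), Add(6, Mul(-1, s))))) = Add(-21, Mul(7, Add(Add(c, s), Add(6, Mul(-1, s))))) = Add(-21, Mul(7, Add(6, c))) = Add(-21, Add(42, Mul(7, c))) = Add(21, Mul(7, c)))
Add(Add(Function('V')(-20, u), -1807), -1556) = Add(Add(Add(21, Mul(7, 9)), -1807), -1556) = Add(Add(Add(21, 63), -1807), -1556) = Add(Add(84, -1807), -1556) = Add(-1723, -1556) = -3279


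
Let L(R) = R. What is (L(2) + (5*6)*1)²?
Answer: 1024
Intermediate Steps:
(L(2) + (5*6)*1)² = (2 + (5*6)*1)² = (2 + 30*1)² = (2 + 30)² = 32² = 1024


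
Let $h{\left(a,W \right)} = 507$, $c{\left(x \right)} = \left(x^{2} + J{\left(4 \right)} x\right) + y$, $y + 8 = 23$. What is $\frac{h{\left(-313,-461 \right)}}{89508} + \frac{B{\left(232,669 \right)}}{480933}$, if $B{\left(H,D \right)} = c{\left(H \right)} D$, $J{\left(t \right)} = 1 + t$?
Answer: $\frac{121986326377}{1594346332} \approx 76.512$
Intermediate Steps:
$y = 15$ ($y = -8 + 23 = 15$)
$c{\left(x \right)} = 15 + x^{2} + 5 x$ ($c{\left(x \right)} = \left(x^{2} + \left(1 + 4\right) x\right) + 15 = \left(x^{2} + 5 x\right) + 15 = 15 + x^{2} + 5 x$)
$B{\left(H,D \right)} = D \left(15 + H^{2} + 5 H\right)$ ($B{\left(H,D \right)} = \left(15 + H^{2} + 5 H\right) D = D \left(15 + H^{2} + 5 H\right)$)
$\frac{h{\left(-313,-461 \right)}}{89508} + \frac{B{\left(232,669 \right)}}{480933} = \frac{507}{89508} + \frac{669 \left(15 + 232^{2} + 5 \cdot 232\right)}{480933} = 507 \cdot \frac{1}{89508} + 669 \left(15 + 53824 + 1160\right) \frac{1}{480933} = \frac{169}{29836} + 669 \cdot 54999 \cdot \frac{1}{480933} = \frac{169}{29836} + 36794331 \cdot \frac{1}{480933} = \frac{169}{29836} + \frac{4088259}{53437} = \frac{121986326377}{1594346332}$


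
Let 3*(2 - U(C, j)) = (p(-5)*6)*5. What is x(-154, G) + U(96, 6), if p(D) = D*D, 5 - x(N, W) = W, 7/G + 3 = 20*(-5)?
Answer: -25022/103 ≈ -242.93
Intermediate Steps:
G = -7/103 (G = 7/(-3 + 20*(-5)) = 7/(-3 - 100) = 7/(-103) = 7*(-1/103) = -7/103 ≈ -0.067961)
x(N, W) = 5 - W
p(D) = D²
U(C, j) = -248 (U(C, j) = 2 - (-5)²*6*5/3 = 2 - 25*6*5/3 = 2 - 50*5 = 2 - ⅓*750 = 2 - 250 = -248)
x(-154, G) + U(96, 6) = (5 - 1*(-7/103)) - 248 = (5 + 7/103) - 248 = 522/103 - 248 = -25022/103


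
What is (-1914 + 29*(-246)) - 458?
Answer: -9506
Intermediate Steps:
(-1914 + 29*(-246)) - 458 = (-1914 - 7134) - 458 = -9048 - 458 = -9506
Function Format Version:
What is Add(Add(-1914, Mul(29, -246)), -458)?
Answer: -9506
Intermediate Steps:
Add(Add(-1914, Mul(29, -246)), -458) = Add(Add(-1914, -7134), -458) = Add(-9048, -458) = -9506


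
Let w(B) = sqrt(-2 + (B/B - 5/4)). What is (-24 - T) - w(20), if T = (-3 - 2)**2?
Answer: -49 - 3*I/2 ≈ -49.0 - 1.5*I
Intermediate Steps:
T = 25 (T = (-5)**2 = 25)
w(B) = 3*I/2 (w(B) = sqrt(-2 + (1 - 5*1/4)) = sqrt(-2 + (1 - 5/4)) = sqrt(-2 - 1/4) = sqrt(-9/4) = 3*I/2)
(-24 - T) - w(20) = (-24 - 1*25) - 3*I/2 = (-24 - 25) - 3*I/2 = -49 - 3*I/2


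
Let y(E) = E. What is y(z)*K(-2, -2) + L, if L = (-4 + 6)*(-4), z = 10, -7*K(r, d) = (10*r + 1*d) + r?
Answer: 184/7 ≈ 26.286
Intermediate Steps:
K(r, d) = -11*r/7 - d/7 (K(r, d) = -((10*r + 1*d) + r)/7 = -((10*r + d) + r)/7 = -((d + 10*r) + r)/7 = -(d + 11*r)/7 = -11*r/7 - d/7)
L = -8 (L = 2*(-4) = -8)
y(z)*K(-2, -2) + L = 10*(-11/7*(-2) - ⅐*(-2)) - 8 = 10*(22/7 + 2/7) - 8 = 10*(24/7) - 8 = 240/7 - 8 = 184/7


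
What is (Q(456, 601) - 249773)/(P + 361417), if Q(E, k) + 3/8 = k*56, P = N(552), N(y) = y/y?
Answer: -1728939/2891344 ≈ -0.59797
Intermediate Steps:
N(y) = 1
P = 1
Q(E, k) = -3/8 + 56*k (Q(E, k) = -3/8 + k*56 = -3/8 + 56*k)
(Q(456, 601) - 249773)/(P + 361417) = ((-3/8 + 56*601) - 249773)/(1 + 361417) = ((-3/8 + 33656) - 249773)/361418 = (269245/8 - 249773)*(1/361418) = -1728939/8*1/361418 = -1728939/2891344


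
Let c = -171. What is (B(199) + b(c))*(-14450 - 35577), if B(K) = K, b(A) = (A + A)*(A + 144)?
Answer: -471904691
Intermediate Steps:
b(A) = 2*A*(144 + A) (b(A) = (2*A)*(144 + A) = 2*A*(144 + A))
(B(199) + b(c))*(-14450 - 35577) = (199 + 2*(-171)*(144 - 171))*(-14450 - 35577) = (199 + 2*(-171)*(-27))*(-50027) = (199 + 9234)*(-50027) = 9433*(-50027) = -471904691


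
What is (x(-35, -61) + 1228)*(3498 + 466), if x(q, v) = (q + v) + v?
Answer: 4245444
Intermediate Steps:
x(q, v) = q + 2*v
(x(-35, -61) + 1228)*(3498 + 466) = ((-35 + 2*(-61)) + 1228)*(3498 + 466) = ((-35 - 122) + 1228)*3964 = (-157 + 1228)*3964 = 1071*3964 = 4245444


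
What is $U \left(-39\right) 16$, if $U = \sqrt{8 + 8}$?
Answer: $-2496$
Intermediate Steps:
$U = 4$ ($U = \sqrt{16} = 4$)
$U \left(-39\right) 16 = 4 \left(-39\right) 16 = \left(-156\right) 16 = -2496$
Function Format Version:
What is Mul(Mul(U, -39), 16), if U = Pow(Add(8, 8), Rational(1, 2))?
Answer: -2496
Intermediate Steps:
U = 4 (U = Pow(16, Rational(1, 2)) = 4)
Mul(Mul(U, -39), 16) = Mul(Mul(4, -39), 16) = Mul(-156, 16) = -2496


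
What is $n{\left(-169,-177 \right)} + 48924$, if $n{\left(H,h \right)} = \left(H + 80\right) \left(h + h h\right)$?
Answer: $-2723604$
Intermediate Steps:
$n{\left(H,h \right)} = \left(80 + H\right) \left(h + h^{2}\right)$
$n{\left(-169,-177 \right)} + 48924 = - 177 \left(80 - 169 + 80 \left(-177\right) - -29913\right) + 48924 = - 177 \left(80 - 169 - 14160 + 29913\right) + 48924 = \left(-177\right) 15664 + 48924 = -2772528 + 48924 = -2723604$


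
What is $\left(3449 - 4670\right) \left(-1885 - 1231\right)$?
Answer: $3804636$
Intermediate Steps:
$\left(3449 - 4670\right) \left(-1885 - 1231\right) = \left(-1221\right) \left(-3116\right) = 3804636$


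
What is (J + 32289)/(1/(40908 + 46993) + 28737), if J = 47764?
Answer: 7036738753/2526011038 ≈ 2.7857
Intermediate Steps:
(J + 32289)/(1/(40908 + 46993) + 28737) = (47764 + 32289)/(1/(40908 + 46993) + 28737) = 80053/(1/87901 + 28737) = 80053/(2526011038/87901) = 80053*(87901/2526011038) = 7036738753/2526011038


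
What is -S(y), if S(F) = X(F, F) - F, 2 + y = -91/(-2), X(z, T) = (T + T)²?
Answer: -15051/2 ≈ -7525.5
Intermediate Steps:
X(z, T) = 4*T² (X(z, T) = (2*T)² = 4*T²)
y = 87/2 (y = -2 - 91/(-2) = -2 - 91*(-½) = -2 + 91/2 = 87/2 ≈ 43.500)
S(F) = -F + 4*F² (S(F) = 4*F² - F = -F + 4*F²)
-S(y) = -87*(-1 + 4*(87/2))/2 = -87*(-1 + 174)/2 = -87*173/2 = -1*15051/2 = -15051/2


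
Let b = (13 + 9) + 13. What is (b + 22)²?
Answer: 3249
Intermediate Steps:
b = 35 (b = 22 + 13 = 35)
(b + 22)² = (35 + 22)² = 57² = 3249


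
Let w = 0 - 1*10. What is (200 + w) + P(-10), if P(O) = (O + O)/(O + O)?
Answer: 191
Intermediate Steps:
w = -10 (w = 0 - 10 = -10)
P(O) = 1 (P(O) = (2*O)/((2*O)) = (2*O)*(1/(2*O)) = 1)
(200 + w) + P(-10) = (200 - 10) + 1 = 190 + 1 = 191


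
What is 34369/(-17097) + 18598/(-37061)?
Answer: -1591719515/633631917 ≈ -2.5121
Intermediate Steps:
34369/(-17097) + 18598/(-37061) = 34369*(-1/17097) + 18598*(-1/37061) = -34369/17097 - 18598/37061 = -1591719515/633631917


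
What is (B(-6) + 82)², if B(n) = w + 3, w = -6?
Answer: 6241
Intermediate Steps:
B(n) = -3 (B(n) = -6 + 3 = -3)
(B(-6) + 82)² = (-3 + 82)² = 79² = 6241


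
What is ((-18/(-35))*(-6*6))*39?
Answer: -25272/35 ≈ -722.06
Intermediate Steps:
((-18/(-35))*(-6*6))*39 = (-18*(-1/35)*(-36))*39 = ((18/35)*(-36))*39 = -648/35*39 = -25272/35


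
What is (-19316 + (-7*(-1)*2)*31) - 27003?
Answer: -45885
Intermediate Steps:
(-19316 + (-7*(-1)*2)*31) - 27003 = (-19316 + (7*2)*31) - 27003 = (-19316 + 14*31) - 27003 = (-19316 + 434) - 27003 = -18882 - 27003 = -45885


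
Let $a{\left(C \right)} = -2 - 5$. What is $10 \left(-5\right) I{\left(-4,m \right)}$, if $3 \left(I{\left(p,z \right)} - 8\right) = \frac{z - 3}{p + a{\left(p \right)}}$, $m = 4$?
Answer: $- \frac{13150}{33} \approx -398.48$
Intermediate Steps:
$a{\left(C \right)} = -7$ ($a{\left(C \right)} = -2 - 5 = -7$)
$I{\left(p,z \right)} = 8 + \frac{-3 + z}{3 \left(-7 + p\right)}$ ($I{\left(p,z \right)} = 8 + \frac{\left(z - 3\right) \frac{1}{p - 7}}{3} = 8 + \frac{\left(-3 + z\right) \frac{1}{-7 + p}}{3} = 8 + \frac{\frac{1}{-7 + p} \left(-3 + z\right)}{3} = 8 + \frac{-3 + z}{3 \left(-7 + p\right)}$)
$10 \left(-5\right) I{\left(-4,m \right)} = 10 \left(-5\right) \frac{-171 + 4 + 24 \left(-4\right)}{3 \left(-7 - 4\right)} = - 50 \frac{-171 + 4 - 96}{3 \left(-11\right)} = - 50 \cdot \frac{1}{3} \left(- \frac{1}{11}\right) \left(-263\right) = \left(-50\right) \frac{263}{33} = - \frac{13150}{33}$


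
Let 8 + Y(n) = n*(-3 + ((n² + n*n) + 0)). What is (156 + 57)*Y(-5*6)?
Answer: -11484534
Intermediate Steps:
Y(n) = -8 + n*(-3 + 2*n²) (Y(n) = -8 + n*(-3 + ((n² + n*n) + 0)) = -8 + n*(-3 + ((n² + n²) + 0)) = -8 + n*(-3 + (2*n² + 0)) = -8 + n*(-3 + 2*n²))
(156 + 57)*Y(-5*6) = (156 + 57)*(-8 - (-15)*6 + 2*(-5*6)³) = 213*(-8 - 3*(-30) + 2*(-30)³) = 213*(-8 + 90 + 2*(-27000)) = 213*(-8 + 90 - 54000) = 213*(-53918) = -11484534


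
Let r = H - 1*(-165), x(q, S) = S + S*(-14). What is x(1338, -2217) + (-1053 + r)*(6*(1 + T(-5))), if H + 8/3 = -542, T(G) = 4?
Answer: -14159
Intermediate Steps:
x(q, S) = -13*S (x(q, S) = S - 14*S = -13*S)
H = -1634/3 (H = -8/3 - 542 = -1634/3 ≈ -544.67)
r = -1139/3 (r = -1634/3 - 1*(-165) = -1634/3 + 165 = -1139/3 ≈ -379.67)
x(1338, -2217) + (-1053 + r)*(6*(1 + T(-5))) = -13*(-2217) + (-1053 - 1139/3)*(6*(1 + 4)) = 28821 - 8596*5 = 28821 - 4298/3*30 = 28821 - 42980 = -14159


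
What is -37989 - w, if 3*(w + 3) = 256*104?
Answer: -140582/3 ≈ -46861.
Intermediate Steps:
w = 26615/3 (w = -3 + (256*104)/3 = -3 + (⅓)*26624 = -3 + 26624/3 = 26615/3 ≈ 8871.7)
-37989 - w = -37989 - 1*26615/3 = -37989 - 26615/3 = -140582/3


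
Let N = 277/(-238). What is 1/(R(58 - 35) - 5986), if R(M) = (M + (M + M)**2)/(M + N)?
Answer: -5197/30600160 ≈ -0.00016984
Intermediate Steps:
N = -277/238 (N = 277*(-1/238) = -277/238 ≈ -1.1639)
R(M) = (M + 4*M**2)/(-277/238 + M) (R(M) = (M + (M + M)**2)/(M - 277/238) = (M + (2*M)**2)/(-277/238 + M) = (M + 4*M**2)/(-277/238 + M))
1/(R(58 - 35) - 5986) = 1/(238*(58 - 35)*(1 + 4*(58 - 35))/(-277 + 238*(58 - 35)) - 5986) = 1/(238*23*(1 + 4*23)/(-277 + 238*23) - 5986) = 1/(238*23*(1 + 92)/(-277 + 5474) - 5986) = 1/(238*23*93/5197 - 5986) = 1/(238*23*(1/5197)*93 - 5986) = 1/(509082/5197 - 5986) = 1/(-30600160/5197) = -5197/30600160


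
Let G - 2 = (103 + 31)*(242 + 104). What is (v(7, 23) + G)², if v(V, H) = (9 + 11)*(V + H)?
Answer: 2205805156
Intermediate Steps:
v(V, H) = 20*H + 20*V (v(V, H) = 20*(H + V) = 20*H + 20*V)
G = 46366 (G = 2 + (103 + 31)*(242 + 104) = 2 + 134*346 = 2 + 46364 = 46366)
(v(7, 23) + G)² = ((20*23 + 20*7) + 46366)² = ((460 + 140) + 46366)² = (600 + 46366)² = 46966² = 2205805156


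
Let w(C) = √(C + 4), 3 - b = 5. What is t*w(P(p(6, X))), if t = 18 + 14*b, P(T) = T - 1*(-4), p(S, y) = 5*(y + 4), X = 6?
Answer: -10*√58 ≈ -76.158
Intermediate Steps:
b = -2 (b = 3 - 1*5 = 3 - 5 = -2)
p(S, y) = 20 + 5*y (p(S, y) = 5*(4 + y) = 20 + 5*y)
P(T) = 4 + T (P(T) = T + 4 = 4 + T)
t = -10 (t = 18 + 14*(-2) = 18 - 28 = -10)
w(C) = √(4 + C)
t*w(P(p(6, X))) = -10*√(4 + (4 + (20 + 5*6))) = -10*√(4 + (4 + (20 + 30))) = -10*√(4 + (4 + 50)) = -10*√(4 + 54) = -10*√58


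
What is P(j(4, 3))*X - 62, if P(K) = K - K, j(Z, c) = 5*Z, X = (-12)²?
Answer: -62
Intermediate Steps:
X = 144
P(K) = 0
P(j(4, 3))*X - 62 = 0*144 - 62 = 0 - 62 = -62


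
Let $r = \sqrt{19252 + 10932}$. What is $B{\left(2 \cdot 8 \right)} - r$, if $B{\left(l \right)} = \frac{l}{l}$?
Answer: $1 - 14 \sqrt{154} \approx -172.74$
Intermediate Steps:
$r = 14 \sqrt{154}$ ($r = \sqrt{30184} = 14 \sqrt{154} \approx 173.74$)
$B{\left(l \right)} = 1$
$B{\left(2 \cdot 8 \right)} - r = 1 - 14 \sqrt{154}$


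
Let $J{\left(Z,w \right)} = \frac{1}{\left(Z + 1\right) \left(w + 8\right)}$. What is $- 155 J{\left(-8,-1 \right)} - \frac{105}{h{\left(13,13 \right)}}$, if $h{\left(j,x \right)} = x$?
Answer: $- \frac{3130}{637} \approx -4.9137$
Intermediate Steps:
$J{\left(Z,w \right)} = \frac{1}{\left(1 + Z\right) \left(8 + w\right)}$
$- 155 J{\left(-8,-1 \right)} - \frac{105}{h{\left(13,13 \right)}} = - \frac{155}{8 - 1 + 8 \left(-8\right) - -8} - \frac{105}{13} = - \frac{155}{8 - 1 - 64 + 8} - \frac{105}{13} = - \frac{155}{-49} - \frac{105}{13} = \left(-155\right) \left(- \frac{1}{49}\right) - \frac{105}{13} = \frac{155}{49} - \frac{105}{13} = - \frac{3130}{637}$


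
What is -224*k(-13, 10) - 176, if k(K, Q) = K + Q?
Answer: 496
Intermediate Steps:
-224*k(-13, 10) - 176 = -224*(-13 + 10) - 176 = -224*(-3) - 176 = 672 - 176 = 496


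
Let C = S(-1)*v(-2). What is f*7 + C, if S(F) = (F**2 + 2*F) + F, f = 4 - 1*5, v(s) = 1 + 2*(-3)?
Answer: 3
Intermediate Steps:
v(s) = -5 (v(s) = 1 - 6 = -5)
f = -1 (f = 4 - 5 = -1)
S(F) = F**2 + 3*F
C = 10 (C = -(3 - 1)*(-5) = -1*2*(-5) = -2*(-5) = 10)
f*7 + C = -1*7 + 10 = -7 + 10 = 3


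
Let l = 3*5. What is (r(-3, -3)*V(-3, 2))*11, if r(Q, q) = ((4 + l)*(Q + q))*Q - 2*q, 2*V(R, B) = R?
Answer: -5742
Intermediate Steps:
l = 15
V(R, B) = R/2
r(Q, q) = -2*q + Q*(19*Q + 19*q) (r(Q, q) = ((4 + 15)*(Q + q))*Q - 2*q = (19*(Q + q))*Q - 2*q = (19*Q + 19*q)*Q - 2*q = Q*(19*Q + 19*q) - 2*q = -2*q + Q*(19*Q + 19*q))
(r(-3, -3)*V(-3, 2))*11 = ((-2*(-3) + 19*(-3)**2 + 19*(-3)*(-3))*((1/2)*(-3)))*11 = ((6 + 19*9 + 171)*(-3/2))*11 = ((6 + 171 + 171)*(-3/2))*11 = (348*(-3/2))*11 = -522*11 = -5742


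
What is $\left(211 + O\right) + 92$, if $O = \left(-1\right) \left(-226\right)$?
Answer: $529$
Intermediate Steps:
$O = 226$
$\left(211 + O\right) + 92 = \left(211 + 226\right) + 92 = 437 + 92 = 529$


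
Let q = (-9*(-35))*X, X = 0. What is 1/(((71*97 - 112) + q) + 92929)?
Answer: 1/99704 ≈ 1.0030e-5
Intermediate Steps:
q = 0 (q = -9*(-35)*0 = 315*0 = 0)
1/(((71*97 - 112) + q) + 92929) = 1/(((71*97 - 112) + 0) + 92929) = 1/(((6887 - 112) + 0) + 92929) = 1/((6775 + 0) + 92929) = 1/(6775 + 92929) = 1/99704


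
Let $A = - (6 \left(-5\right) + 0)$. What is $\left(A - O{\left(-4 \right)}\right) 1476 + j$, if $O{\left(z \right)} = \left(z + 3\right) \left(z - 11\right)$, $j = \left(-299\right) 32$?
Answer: $12572$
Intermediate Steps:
$j = -9568$
$O{\left(z \right)} = \left(-11 + z\right) \left(3 + z\right)$ ($O{\left(z \right)} = \left(3 + z\right) \left(-11 + z\right) = \left(-11 + z\right) \left(3 + z\right)$)
$A = 30$ ($A = - (-30 + 0) = \left(-1\right) \left(-30\right) = 30$)
$\left(A - O{\left(-4 \right)}\right) 1476 + j = \left(30 - \left(-33 + \left(-4\right)^{2} - -32\right)\right) 1476 - 9568 = \left(30 - \left(-33 + 16 + 32\right)\right) 1476 - 9568 = \left(30 - 15\right) 1476 - 9568 = 15 \cdot 1476 - 9568 = 22140 - 9568 = 12572$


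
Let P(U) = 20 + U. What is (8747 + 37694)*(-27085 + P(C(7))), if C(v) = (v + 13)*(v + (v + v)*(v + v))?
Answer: -1068375205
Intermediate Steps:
C(v) = (13 + v)*(v + 4*v²) (C(v) = (13 + v)*(v + (2*v)*(2*v)) = (13 + v)*(v + 4*v²))
(8747 + 37694)*(-27085 + P(C(7))) = (8747 + 37694)*(-27085 + (20 + 7*(13 + 4*7² + 53*7))) = 46441*(-27085 + (20 + 7*(13 + 4*49 + 371))) = 46441*(-27085 + (20 + 7*(13 + 196 + 371))) = 46441*(-27085 + (20 + 7*580)) = 46441*(-27085 + (20 + 4060)) = 46441*(-27085 + 4080) = 46441*(-23005) = -1068375205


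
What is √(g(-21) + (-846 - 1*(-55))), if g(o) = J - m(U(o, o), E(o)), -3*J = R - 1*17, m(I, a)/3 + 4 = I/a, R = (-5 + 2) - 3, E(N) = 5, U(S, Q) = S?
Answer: I*√170715/15 ≈ 27.545*I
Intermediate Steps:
R = -6 (R = -3 - 3 = -6)
m(I, a) = -12 + 3*I/a (m(I, a) = -12 + 3*(I/a) = -12 + 3*I/a)
J = 23/3 (J = -(-6 - 1*17)/3 = -(-6 - 17)/3 = -⅓*(-23) = 23/3 ≈ 7.6667)
g(o) = 59/3 - 3*o/5 (g(o) = 23/3 - (-12 + 3*o/5) = 23/3 + (12 - 3*o/5) = 59/3 - 3*o/5)
√(g(-21) + (-846 - 1*(-55))) = √((59/3 - ⅗*(-21)) + (-846 - 1*(-55))) = √((59/3 + 63/5) + (-846 + 55)) = √(484/15 - 791) = √(-11381/15) = I*√170715/15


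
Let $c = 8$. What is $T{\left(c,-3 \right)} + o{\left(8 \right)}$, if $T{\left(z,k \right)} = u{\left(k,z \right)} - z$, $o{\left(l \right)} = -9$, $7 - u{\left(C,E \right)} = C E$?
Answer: $14$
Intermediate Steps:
$u{\left(C,E \right)} = 7 - C E$
$T{\left(z,k \right)} = 7 - z - k z$ ($T{\left(z,k \right)} = \left(7 - k z\right) - z = 7 - z - k z$)
$T{\left(c,-3 \right)} + o{\left(8 \right)} = \left(7 - 8 - \left(-3\right) 8\right) - 9 = \left(7 - 8 + 24\right) - 9 = 23 - 9 = 14$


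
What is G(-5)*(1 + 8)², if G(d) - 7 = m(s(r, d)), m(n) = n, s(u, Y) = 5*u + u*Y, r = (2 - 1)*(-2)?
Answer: 567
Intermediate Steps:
r = -2 (r = 1*(-2) = -2)
s(u, Y) = 5*u + Y*u
G(d) = -3 - 2*d (G(d) = 7 - 2*(5 + d) = 7 + (-10 - 2*d) = -3 - 2*d)
G(-5)*(1 + 8)² = (-3 - 2*(-5))*(1 + 8)² = (-3 + 10)*9² = 7*81 = 567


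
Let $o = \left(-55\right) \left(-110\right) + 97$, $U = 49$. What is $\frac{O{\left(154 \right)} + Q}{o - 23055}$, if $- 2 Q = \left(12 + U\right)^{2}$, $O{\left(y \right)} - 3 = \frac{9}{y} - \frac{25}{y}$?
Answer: $\frac{95357}{867944} \approx 0.10987$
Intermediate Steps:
$O{\left(y \right)} = 3 - \frac{16}{y}$ ($O{\left(y \right)} = 3 + \left(\frac{9}{y} - \frac{25}{y}\right) = 3 - \frac{16}{y}$)
$Q = - \frac{3721}{2}$ ($Q = - \frac{\left(12 + 49\right)^{2}}{2} = - \frac{61^{2}}{2} = \left(- \frac{1}{2}\right) 3721 = - \frac{3721}{2} \approx -1860.5$)
$o = 6147$ ($o = 6050 + 97 = 6147$)
$\frac{O{\left(154 \right)} + Q}{o - 23055} = \frac{\left(3 - \frac{16}{154}\right) - \frac{3721}{2}}{6147 - 23055} = \frac{\left(3 - \frac{8}{77}\right) - \frac{3721}{2}}{-16908} = \left(\left(3 - \frac{8}{77}\right) - \frac{3721}{2}\right) \left(- \frac{1}{16908}\right) = \left(\frac{223}{77} - \frac{3721}{2}\right) \left(- \frac{1}{16908}\right) = \left(- \frac{286071}{154}\right) \left(- \frac{1}{16908}\right) = \frac{95357}{867944}$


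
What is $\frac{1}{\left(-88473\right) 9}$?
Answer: $- \frac{1}{796257} \approx -1.2559 \cdot 10^{-6}$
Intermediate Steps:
$\frac{1}{\left(-88473\right) 9} = \frac{1}{-796257} = - \frac{1}{796257}$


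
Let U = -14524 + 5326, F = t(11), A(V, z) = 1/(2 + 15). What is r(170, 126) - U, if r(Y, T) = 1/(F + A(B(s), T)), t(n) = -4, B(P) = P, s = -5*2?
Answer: 616249/67 ≈ 9197.8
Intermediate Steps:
s = -10
A(V, z) = 1/17
F = -4
U = -9198
r(Y, T) = -17/67 (r(Y, T) = 1/(-4 + 1/17) = 1/(-67/17) = -17/67)
r(170, 126) - U = -17/67 - 1*(-9198) = -17/67 + 9198 = 616249/67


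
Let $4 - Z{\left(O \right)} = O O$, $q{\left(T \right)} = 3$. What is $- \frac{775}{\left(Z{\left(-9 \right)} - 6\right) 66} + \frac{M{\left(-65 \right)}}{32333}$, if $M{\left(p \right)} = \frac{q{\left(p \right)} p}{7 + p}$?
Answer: $\frac{363609140}{2568242523} \approx 0.14158$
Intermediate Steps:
$Z{\left(O \right)} = 4 - O^{2}$ ($Z{\left(O \right)} = 4 - O O = 4 - O^{2}$)
$M{\left(p \right)} = \frac{3 p}{7 + p}$
$- \frac{775}{\left(Z{\left(-9 \right)} - 6\right) 66} + \frac{M{\left(-65 \right)}}{32333} = - \frac{775}{\left(\left(4 - \left(-9\right)^{2}\right) - 6\right) 66} + \frac{3 \left(-65\right) \frac{1}{7 - 65}}{32333} = - \frac{775}{\left(\left(4 - 81\right) - 6\right) 66} + 3 \left(-65\right) \frac{1}{-58} \cdot \frac{1}{32333} = - \frac{775}{\left(\left(4 - 81\right) - 6\right) 66} + 3 \left(-65\right) \left(- \frac{1}{58}\right) \frac{1}{32333} = - \frac{775}{\left(-77 - 6\right) 66} + \frac{195}{58} \cdot \frac{1}{32333} = - \frac{775}{\left(-83\right) 66} + \frac{195}{1875314} = - \frac{775}{-5478} + \frac{195}{1875314} = \left(-775\right) \left(- \frac{1}{5478}\right) + \frac{195}{1875314} = \frac{775}{5478} + \frac{195}{1875314} = \frac{363609140}{2568242523}$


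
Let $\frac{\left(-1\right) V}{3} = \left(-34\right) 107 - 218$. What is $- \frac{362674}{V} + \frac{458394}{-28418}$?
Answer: $- \frac{3902292881}{82184856} \approx -47.482$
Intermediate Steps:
$V = 11568$ ($V = - 3 \left(\left(-34\right) 107 - 218\right) = - 3 \left(-3638 - 218\right) = \left(-3\right) \left(-3856\right) = 11568$)
$- \frac{362674}{V} + \frac{458394}{-28418} = - \frac{362674}{11568} + \frac{458394}{-28418} = \left(-362674\right) \frac{1}{11568} + 458394 \left(- \frac{1}{28418}\right) = - \frac{181337}{5784} - \frac{229197}{14209} = - \frac{3902292881}{82184856}$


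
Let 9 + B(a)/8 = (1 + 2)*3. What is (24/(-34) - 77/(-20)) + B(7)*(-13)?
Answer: 1069/340 ≈ 3.1441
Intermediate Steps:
B(a) = 0 (B(a) = -72 + 8*((1 + 2)*3) = -72 + 8*(3*3) = -72 + 8*9 = -72 + 72 = 0)
(24/(-34) - 77/(-20)) + B(7)*(-13) = (24/(-34) - 77/(-20)) + 0*(-13) = (24*(-1/34) - 77*(-1/20)) + 0 = (-12/17 + 77/20) + 0 = 1069/340 + 0 = 1069/340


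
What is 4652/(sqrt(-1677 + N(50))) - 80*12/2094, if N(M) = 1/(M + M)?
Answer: -160/349 - 46520*I*sqrt(167699)/167699 ≈ -0.45845 - 113.6*I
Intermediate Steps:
N(M) = 1/(2*M)
4652/(sqrt(-1677 + N(50))) - 80*12/2094 = 4652/(sqrt(-1677 + (1/2)/50)) - 80*12/2094 = 4652/(sqrt(-1677 + (1/2)*(1/50))) - 960*1/2094 = 4652/(sqrt(-1677 + 1/100)) - 160/349 = 4652/(sqrt(-167699/100)) - 160/349 = 4652/((I*sqrt(167699)/10)) - 160/349 = 4652*(-10*I*sqrt(167699)/167699) - 160/349 = -46520*I*sqrt(167699)/167699 - 160/349 = -160/349 - 46520*I*sqrt(167699)/167699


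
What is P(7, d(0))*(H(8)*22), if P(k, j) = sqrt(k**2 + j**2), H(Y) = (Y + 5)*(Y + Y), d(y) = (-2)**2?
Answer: 4576*sqrt(65) ≈ 36893.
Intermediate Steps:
d(y) = 4
H(Y) = 2*Y*(5 + Y) (H(Y) = (5 + Y)*(2*Y) = 2*Y*(5 + Y))
P(k, j) = sqrt(j**2 + k**2)
P(7, d(0))*(H(8)*22) = sqrt(4**2 + 7**2)*((2*8*(5 + 8))*22) = sqrt(16 + 49)*((2*8*13)*22) = sqrt(65)*(208*22) = sqrt(65)*4576 = 4576*sqrt(65)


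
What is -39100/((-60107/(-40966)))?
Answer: -1601770600/60107 ≈ -26649.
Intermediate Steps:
-39100/((-60107/(-40966))) = -39100/((-60107*(-1/40966))) = -39100/60107/40966 = -39100*40966/60107 = -1601770600/60107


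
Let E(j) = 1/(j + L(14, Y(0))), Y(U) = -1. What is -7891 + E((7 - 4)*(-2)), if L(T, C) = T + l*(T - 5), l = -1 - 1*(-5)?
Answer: -347203/44 ≈ -7891.0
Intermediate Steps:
l = 4 (l = -1 + 5 = 4)
L(T, C) = -20 + 5*T (L(T, C) = T + 4*(T - 5) = T + 4*(-5 + T) = T + (-20 + 4*T) = -20 + 5*T)
E(j) = 1/(50 + j) (E(j) = 1/(j + (-20 + 5*14)) = 1/(j + (-20 + 70)) = 1/(j + 50) = 1/(50 + j))
-7891 + E((7 - 4)*(-2)) = -7891 + 1/(50 + (7 - 4)*(-2)) = -7891 + 1/(50 + 3*(-2)) = -7891 + 1/(50 - 6) = -7891 + 1/44 = -347203/44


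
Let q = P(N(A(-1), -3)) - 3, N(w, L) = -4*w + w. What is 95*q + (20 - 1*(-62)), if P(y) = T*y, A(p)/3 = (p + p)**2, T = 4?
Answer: -13883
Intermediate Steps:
A(p) = 12*p**2 (A(p) = 3*(p + p)**2 = 3*(2*p)**2 = 3*(4*p**2) = 12*p**2)
N(w, L) = -3*w
P(y) = 4*y
q = -147 (q = 4*(-36*(-1)**2) - 3 = 4*(-36) - 3 = -144 - 3 = -147)
95*q + (20 - 1*(-62)) = 95*(-147) + (20 - 1*(-62)) = -13965 + (20 + 62) = -13965 + 82 = -13883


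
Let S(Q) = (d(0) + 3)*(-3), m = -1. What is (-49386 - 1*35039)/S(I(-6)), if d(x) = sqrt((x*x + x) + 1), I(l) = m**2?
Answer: 84425/12 ≈ 7035.4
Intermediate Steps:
I(l) = 1 (I(l) = (-1)**2 = 1)
d(x) = sqrt(1 + x + x**2) (d(x) = sqrt((x**2 + x) + 1) = sqrt((x + x**2) + 1) = sqrt(1 + x + x**2))
S(Q) = -12 (S(Q) = (sqrt(1 + 0 + 0**2) + 3)*(-3) = (sqrt(1 + 0 + 0) + 3)*(-3) = (sqrt(1) + 3)*(-3) = (1 + 3)*(-3) = 4*(-3) = -12)
(-49386 - 1*35039)/S(I(-6)) = (-49386 - 1*35039)/(-12) = (-49386 - 35039)*(-1/12) = -84425*(-1/12) = 84425/12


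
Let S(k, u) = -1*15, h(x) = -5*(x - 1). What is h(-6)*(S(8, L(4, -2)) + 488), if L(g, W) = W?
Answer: 16555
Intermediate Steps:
h(x) = 5 - 5*x (h(x) = -5*(-1 + x) = 5 - 5*x)
S(k, u) = -15
h(-6)*(S(8, L(4, -2)) + 488) = (5 - 5*(-6))*(-15 + 488) = (5 + 30)*473 = 35*473 = 16555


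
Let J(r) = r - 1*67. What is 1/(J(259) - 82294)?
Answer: -1/82102 ≈ -1.2180e-5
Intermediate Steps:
J(r) = -67 + r (J(r) = r - 67 = -67 + r)
1/(J(259) - 82294) = 1/((-67 + 259) - 82294) = 1/(192 - 82294) = 1/(-82102) = -1/82102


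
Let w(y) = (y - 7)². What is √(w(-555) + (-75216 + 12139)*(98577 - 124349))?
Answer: 4*√101621018 ≈ 40323.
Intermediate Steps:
w(y) = (-7 + y)²
√(w(-555) + (-75216 + 12139)*(98577 - 124349)) = √((-7 - 555)² + (-75216 + 12139)*(98577 - 124349)) = √((-562)² - 63077*(-25772)) = √(315844 + 1625620444) = √1625936288 = 4*√101621018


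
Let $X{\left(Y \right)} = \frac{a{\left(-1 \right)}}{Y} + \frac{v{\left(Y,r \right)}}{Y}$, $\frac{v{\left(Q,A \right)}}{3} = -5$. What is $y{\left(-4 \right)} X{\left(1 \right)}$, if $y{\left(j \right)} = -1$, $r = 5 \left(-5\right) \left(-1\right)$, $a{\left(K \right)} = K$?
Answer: $16$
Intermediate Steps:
$r = 25$ ($r = \left(-25\right) \left(-1\right) = 25$)
$v{\left(Q,A \right)} = -15$ ($v{\left(Q,A \right)} = 3 \left(-5\right) = -15$)
$X{\left(Y \right)} = - \frac{16}{Y}$ ($X{\left(Y \right)} = - \frac{1}{Y} - \frac{15}{Y} = - \frac{16}{Y}$)
$y{\left(-4 \right)} X{\left(1 \right)} = - \frac{-16}{1} = - \left(-16\right) 1 = \left(-1\right) \left(-16\right) = 16$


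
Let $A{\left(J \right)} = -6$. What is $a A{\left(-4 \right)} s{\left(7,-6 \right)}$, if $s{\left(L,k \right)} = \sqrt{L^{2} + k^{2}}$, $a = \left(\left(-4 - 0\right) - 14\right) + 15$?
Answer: $18 \sqrt{85} \approx 165.95$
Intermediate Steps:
$a = -3$ ($a = \left(\left(-4 + 0\right) - 14\right) + 15 = \left(-4 - 14\right) + 15 = -18 + 15 = -3$)
$a A{\left(-4 \right)} s{\left(7,-6 \right)} = \left(-3\right) \left(-6\right) \sqrt{7^{2} + \left(-6\right)^{2}} = 18 \sqrt{49 + 36} = 18 \sqrt{85}$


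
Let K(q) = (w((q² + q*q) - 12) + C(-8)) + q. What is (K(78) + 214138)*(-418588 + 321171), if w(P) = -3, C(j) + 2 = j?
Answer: -20867013651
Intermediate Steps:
C(j) = -2 + j
K(q) = -13 + q (K(q) = (-3 + (-2 - 8)) + q = (-3 - 10) + q = -13 + q)
(K(78) + 214138)*(-418588 + 321171) = ((-13 + 78) + 214138)*(-418588 + 321171) = (65 + 214138)*(-97417) = 214203*(-97417) = -20867013651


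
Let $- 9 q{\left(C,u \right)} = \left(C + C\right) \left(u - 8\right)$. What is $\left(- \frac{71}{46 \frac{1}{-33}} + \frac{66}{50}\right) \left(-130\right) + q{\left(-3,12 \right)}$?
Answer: $- \frac{2342707}{345} \approx -6790.5$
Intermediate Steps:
$q{\left(C,u \right)} = - \frac{2 C \left(-8 + u\right)}{9}$ ($q{\left(C,u \right)} = - \frac{\left(C + C\right) \left(u - 8\right)}{9} = - \frac{2 C \left(-8 + u\right)}{9}$)
$\left(- \frac{71}{46 \frac{1}{-33}} + \frac{66}{50}\right) \left(-130\right) + q{\left(-3,12 \right)} = \left(- \frac{71}{46 \frac{1}{-33}} + \frac{66}{50}\right) \left(-130\right) + \frac{2}{9} \left(-3\right) \left(8 - 12\right) = \left(- \frac{71}{46 \left(- \frac{1}{33}\right)} + 66 \cdot \frac{1}{50}\right) \left(-130\right) + \frac{2}{9} \left(-3\right) \left(8 - 12\right) = \left(- \frac{71}{- \frac{46}{33}} + \frac{33}{25}\right) \left(-130\right) + \frac{2}{9} \left(-3\right) \left(-4\right) = \left(\left(-71\right) \left(- \frac{33}{46}\right) + \frac{33}{25}\right) \left(-130\right) + \frac{8}{3} = \left(\frac{2343}{46} + \frac{33}{25}\right) \left(-130\right) + \frac{8}{3} = \frac{60093}{1150} \left(-130\right) + \frac{8}{3} = - \frac{781209}{115} + \frac{8}{3} = - \frac{2342707}{345}$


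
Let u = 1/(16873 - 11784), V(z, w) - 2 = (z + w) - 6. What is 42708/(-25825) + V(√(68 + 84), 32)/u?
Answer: 3679813192/25825 + 10178*√38 ≈ 2.0523e+5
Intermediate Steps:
V(z, w) = -4 + w + z (V(z, w) = 2 + ((z + w) - 6) = 2 + ((w + z) - 6) = 2 + (-6 + w + z) = -4 + w + z)
u = 1/5089 ≈ 0.00019650
42708/(-25825) + V(√(68 + 84), 32)/u = 42708/(-25825) + (-4 + 32 + √(68 + 84))/(1/5089) = 42708*(-1/25825) + (-4 + 32 + √152)*5089 = -42708/25825 + (-4 + 32 + 2*√38)*5089 = -42708/25825 + (28 + 2*√38)*5089 = -42708/25825 + (142492 + 10178*√38) = 3679813192/25825 + 10178*√38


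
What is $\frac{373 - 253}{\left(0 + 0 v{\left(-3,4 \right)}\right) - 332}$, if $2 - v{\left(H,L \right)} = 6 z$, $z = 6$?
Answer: $- \frac{30}{83} \approx -0.36145$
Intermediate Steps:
$v{\left(H,L \right)} = -34$ ($v{\left(H,L \right)} = 2 - 6 \cdot 6 = 2 - 36 = -34$)
$\frac{373 - 253}{\left(0 + 0 v{\left(-3,4 \right)}\right) - 332} = \frac{373 - 253}{\left(0 + 0 \left(-34\right)\right) - 332} = \frac{120}{\left(0 + 0\right) - 332} = \frac{120}{0 - 332} = \frac{120}{-332} = 120 \left(- \frac{1}{332}\right) = - \frac{30}{83}$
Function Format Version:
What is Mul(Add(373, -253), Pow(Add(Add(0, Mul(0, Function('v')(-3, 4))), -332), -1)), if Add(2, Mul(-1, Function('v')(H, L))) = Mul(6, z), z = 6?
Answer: Rational(-30, 83) ≈ -0.36145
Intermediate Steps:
Function('v')(H, L) = -34 (Function('v')(H, L) = Add(2, Mul(-1, Mul(6, 6))) = Add(2, Mul(-1, 36)) = Add(2, -36) = -34)
Mul(Add(373, -253), Pow(Add(Add(0, Mul(0, Function('v')(-3, 4))), -332), -1)) = Mul(Add(373, -253), Pow(Add(Add(0, Mul(0, -34)), -332), -1)) = Mul(120, Pow(Add(Add(0, 0), -332), -1)) = Mul(120, Pow(Add(0, -332), -1)) = Mul(120, Pow(-332, -1)) = Mul(120, Rational(-1, 332)) = Rational(-30, 83)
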